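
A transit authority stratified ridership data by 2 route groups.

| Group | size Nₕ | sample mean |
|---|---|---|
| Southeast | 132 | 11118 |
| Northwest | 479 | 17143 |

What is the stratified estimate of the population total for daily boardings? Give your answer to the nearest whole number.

Estimate total by summing Nₕ·x̄ₕ over strata.
132·11118 + 479·17143 = 1467576 + 8211497 = 9679073.

9679073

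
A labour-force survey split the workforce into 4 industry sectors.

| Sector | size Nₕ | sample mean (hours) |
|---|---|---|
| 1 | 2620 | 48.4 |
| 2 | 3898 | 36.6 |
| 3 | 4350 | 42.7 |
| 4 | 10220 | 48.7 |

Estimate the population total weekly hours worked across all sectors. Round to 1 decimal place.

1: 2620·48.4 = 126808
2: 3898·36.6 = 142666.8
3: 4350·42.7 = 185745
4: 10220·48.7 = 497714
τ̂ = Σ Nₕx̄ₕ = 952933.8.

952933.8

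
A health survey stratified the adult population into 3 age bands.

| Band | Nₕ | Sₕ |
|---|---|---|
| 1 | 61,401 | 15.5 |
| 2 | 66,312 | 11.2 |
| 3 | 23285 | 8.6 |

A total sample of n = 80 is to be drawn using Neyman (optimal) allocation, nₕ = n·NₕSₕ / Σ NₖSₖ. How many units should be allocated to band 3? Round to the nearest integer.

8

Σ NₕSₕ = 61401·15.5 + 66312·11.2 + 23285·8.6 = 1894660.9.
Share for 3: 200251/1894660.9 = 0.10569.
n_3 = 80 × 0.10569 = 8.455... → 8.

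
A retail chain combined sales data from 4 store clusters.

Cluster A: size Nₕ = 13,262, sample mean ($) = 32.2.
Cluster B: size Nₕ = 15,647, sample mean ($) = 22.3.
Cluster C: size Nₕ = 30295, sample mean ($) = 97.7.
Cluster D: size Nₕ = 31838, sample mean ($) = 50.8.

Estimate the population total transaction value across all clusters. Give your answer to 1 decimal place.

A: 13262·32.2 = 427036.4
B: 15647·22.3 = 348928.1
C: 30295·97.7 = 2959821.5
D: 31838·50.8 = 1617370.4
τ̂ = Σ Nₕx̄ₕ = 5353156.4.

5353156.4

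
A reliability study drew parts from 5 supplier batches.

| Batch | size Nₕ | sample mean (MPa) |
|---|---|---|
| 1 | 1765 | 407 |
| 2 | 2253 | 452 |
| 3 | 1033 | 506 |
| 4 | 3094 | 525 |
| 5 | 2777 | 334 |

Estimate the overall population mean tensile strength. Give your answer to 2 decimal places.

x̄_st = (Σ Nₕx̄ₕ) / (Σ Nₕ) = (1765·407 + 2253·452 + 1033·506 + 3094·525 + 2777·334) / 10922
= 4811277 / 10922 = 440.5125... → 440.51.

440.51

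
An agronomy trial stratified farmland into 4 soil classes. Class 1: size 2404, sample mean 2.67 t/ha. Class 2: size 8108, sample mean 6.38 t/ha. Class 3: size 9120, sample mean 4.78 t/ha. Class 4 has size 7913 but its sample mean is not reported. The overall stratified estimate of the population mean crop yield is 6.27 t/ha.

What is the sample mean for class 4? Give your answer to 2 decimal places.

N = 2404 + 8108 + 9120 + 7913 = 27545.
Overall total = μ·N = 6.27·27545 = 172707.15.
Subtract the known strata: 2404·2.67 + 8108·6.38 + 9120·4.78 = 101741.32.
Remaining total for class 4: 172707.15 − 101741.32 = 70965.83.
Divide by its size: 70965.83 / 7913 = 8.9683... → 8.97.

8.97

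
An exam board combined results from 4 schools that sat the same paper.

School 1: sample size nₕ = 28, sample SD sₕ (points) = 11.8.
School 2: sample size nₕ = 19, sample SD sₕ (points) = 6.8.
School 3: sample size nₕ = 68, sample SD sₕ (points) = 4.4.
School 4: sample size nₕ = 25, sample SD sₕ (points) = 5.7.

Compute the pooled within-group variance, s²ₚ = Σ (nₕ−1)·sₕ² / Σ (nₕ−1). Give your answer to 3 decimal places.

49.034

1: (28−1)·11.8² = 27·139.24 = 3759.48
2: (19−1)·6.8² = 18·46.24 = 832.32
3: (68−1)·4.4² = 67·19.36 = 1297.12
4: (25−1)·5.7² = 24·32.49 = 779.76
Numerator = 6668.68; denominator = Σ(nₕ−1) = 136.
s²ₚ = 6668.68/136 = 49.03441... → 49.034.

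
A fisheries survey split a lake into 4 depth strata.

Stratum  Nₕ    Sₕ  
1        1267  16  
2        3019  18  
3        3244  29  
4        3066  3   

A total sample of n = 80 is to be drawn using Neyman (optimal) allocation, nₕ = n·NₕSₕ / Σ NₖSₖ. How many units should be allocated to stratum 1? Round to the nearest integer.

1: NₕSₕ = 1267·16 = 20272
2: NₕSₕ = 3019·18 = 54342
3: NₕSₕ = 3244·29 = 94076
4: NₕSₕ = 3066·3 = 9198
Σ NₕSₕ = 177888.
n_1 = 80·20272/177888 = 9.117... → 9.

9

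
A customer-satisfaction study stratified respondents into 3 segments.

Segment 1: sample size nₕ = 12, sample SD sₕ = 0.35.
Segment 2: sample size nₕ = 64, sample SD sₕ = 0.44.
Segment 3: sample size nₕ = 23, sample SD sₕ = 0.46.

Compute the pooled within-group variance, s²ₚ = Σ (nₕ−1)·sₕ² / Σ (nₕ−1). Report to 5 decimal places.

0.18958

Degrees of freedom: 11 + 63 + 22 = 96.
Σ(nₕ−1)sₕ² = 11·0.1225 + 63·0.1936 + 22·0.2116 = 18.1995.
s²ₚ = 18.1995 / 96 = 0.1895781... → 0.18958.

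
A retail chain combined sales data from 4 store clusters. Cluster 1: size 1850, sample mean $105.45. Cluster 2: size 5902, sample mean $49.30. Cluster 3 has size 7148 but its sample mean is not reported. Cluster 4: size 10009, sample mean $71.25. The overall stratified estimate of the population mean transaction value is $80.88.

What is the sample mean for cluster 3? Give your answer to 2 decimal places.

114.08

Σ Nₕx̄ₕ = N·μ, so 7148·x̄_3 = 24909·80.88 − (1850·105.45 + 5902·49.30 + 10009·71.25).
= 2014639.92 − 1199192.35 = 815447.57.
x̄_3 = 815447.57 / 7148 = 114.0805... → 114.08.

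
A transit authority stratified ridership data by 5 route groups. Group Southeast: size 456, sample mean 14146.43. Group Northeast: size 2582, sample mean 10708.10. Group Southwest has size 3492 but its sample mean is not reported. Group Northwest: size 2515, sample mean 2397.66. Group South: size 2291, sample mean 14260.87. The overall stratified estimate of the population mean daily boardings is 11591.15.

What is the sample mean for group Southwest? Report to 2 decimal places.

16780.19

Σ Nₕx̄ₕ = N·μ, so 3492·x̄_Southwest = 11336·11591.15 − (456·14146.43 + 2582·10708.10 + 2515·2397.66 + 2291·14260.87).
= 131397276.4 − 72800854.35 = 58596422.05.
x̄_Southwest = 58596422.05 / 3492 = 16780.1896... → 16780.19.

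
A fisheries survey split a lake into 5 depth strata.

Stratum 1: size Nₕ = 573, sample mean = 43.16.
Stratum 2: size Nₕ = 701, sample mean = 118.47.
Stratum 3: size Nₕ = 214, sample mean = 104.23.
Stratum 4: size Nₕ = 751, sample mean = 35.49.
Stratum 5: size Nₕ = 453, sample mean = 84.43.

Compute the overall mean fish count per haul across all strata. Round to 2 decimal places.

N = 573 + 701 + 214 + 751 + 453 = 2692.
Overall mean = Σ (Nₕ/N)·x̄ₕ — weight by population share, not a simple average.
Σ Nₕx̄ₕ = 573·43.16 + 701·118.47 + 214·104.23 + 751·35.49 + 453·84.43 = 24730.68 + 83047.47 + 22305.22 + 26652.99 + 38246.79 = 194983.15.
Divide by N: 194983.15 / 2692 = 72.4306... → 72.43.

72.43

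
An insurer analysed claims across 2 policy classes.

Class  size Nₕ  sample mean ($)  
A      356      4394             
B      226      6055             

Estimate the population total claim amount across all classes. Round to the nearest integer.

2932694

A: 356·4394 = 1564264
B: 226·6055 = 1368430
τ̂ = Σ Nₕx̄ₕ = 2932694.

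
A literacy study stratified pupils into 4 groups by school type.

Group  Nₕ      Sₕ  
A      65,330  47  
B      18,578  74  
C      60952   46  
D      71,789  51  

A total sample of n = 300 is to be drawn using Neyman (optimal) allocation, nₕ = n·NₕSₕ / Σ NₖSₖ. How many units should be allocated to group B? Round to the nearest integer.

38

Σ NₕSₕ = 65330·47 + 18578·74 + 60952·46 + 71789·51 = 10910313.
Share for B: 1374772/10910313 = 0.12601.
n_B = 300 × 0.12601 = 37.802... → 38.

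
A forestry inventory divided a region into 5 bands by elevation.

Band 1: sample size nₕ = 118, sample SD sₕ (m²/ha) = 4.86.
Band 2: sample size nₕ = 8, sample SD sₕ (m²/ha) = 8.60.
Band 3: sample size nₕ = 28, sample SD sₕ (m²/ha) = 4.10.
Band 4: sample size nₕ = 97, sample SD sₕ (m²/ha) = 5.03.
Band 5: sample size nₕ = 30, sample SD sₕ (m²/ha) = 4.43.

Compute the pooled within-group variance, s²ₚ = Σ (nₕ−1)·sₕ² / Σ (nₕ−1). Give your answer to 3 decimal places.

24.395

1: (118−1)·4.86² = 117·23.6196 = 2763.4932
2: (8−1)·8.60² = 7·73.96 = 517.72
3: (28−1)·4.10² = 27·16.81 = 453.87
4: (97−1)·5.03² = 96·25.3009 = 2428.8864
5: (30−1)·4.43² = 29·19.6249 = 569.1221
Numerator = 6733.0917; denominator = Σ(nₕ−1) = 276.
s²ₚ = 6733.0917/276 = 24.39526... → 24.395.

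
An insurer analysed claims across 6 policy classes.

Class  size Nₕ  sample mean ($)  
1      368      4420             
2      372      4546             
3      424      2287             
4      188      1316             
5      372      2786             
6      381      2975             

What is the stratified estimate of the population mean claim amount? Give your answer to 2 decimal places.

N = 368 + 372 + 424 + 188 + 372 + 381 = 2105.
The stratified mean weights each stratum mean by its population share Nₕ/N.
Σ Nₕx̄ₕ = 368·4420 + 372·4546 + 424·2287 + 188·1316 + 372·2786 + 381·2975 = 1626560 + 1691112 + 969688 + 247408 + 1036392 + 1133475 = 6704635.
Divide by N: 6704635 / 2105 = 3185.0998... → 3185.10.

3185.10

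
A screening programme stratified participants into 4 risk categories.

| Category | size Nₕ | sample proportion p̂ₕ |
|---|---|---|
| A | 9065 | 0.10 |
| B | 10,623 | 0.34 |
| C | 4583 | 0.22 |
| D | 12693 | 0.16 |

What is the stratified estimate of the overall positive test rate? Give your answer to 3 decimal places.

Wₕ = Nₕ/N with N = 36964: 0.2452, 0.2874, 0.1240, 0.3434.
p̂_st = 0.2452·0.10 + 0.2874·0.34 + 0.1240·0.22 + 0.3434·0.16 ≈ 0.20445... → 0.204.

0.204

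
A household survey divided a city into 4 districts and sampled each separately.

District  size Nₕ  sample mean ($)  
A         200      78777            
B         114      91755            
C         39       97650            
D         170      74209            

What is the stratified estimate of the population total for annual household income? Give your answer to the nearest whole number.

A: 200·78777 = 15755400
B: 114·91755 = 10460070
C: 39·97650 = 3808350
D: 170·74209 = 12615530
τ̂ = Σ Nₕx̄ₕ = 42639350.

42639350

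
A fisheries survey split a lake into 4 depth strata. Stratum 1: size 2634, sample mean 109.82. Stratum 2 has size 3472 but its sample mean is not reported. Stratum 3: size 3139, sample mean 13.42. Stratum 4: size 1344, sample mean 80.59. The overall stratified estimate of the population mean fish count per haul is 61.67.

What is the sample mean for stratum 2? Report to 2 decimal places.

N = 2634 + 3472 + 3139 + 1344 = 10589.
Overall total = μ·N = 61.67·10589 = 653023.63.
Subtract the known strata: 2634·109.82 + 3139·13.42 + 1344·80.59 = 439704.22.
Remaining total for stratum 2: 653023.63 − 439704.22 = 213319.41.
Divide by its size: 213319.41 / 3472 = 61.4399... → 61.44.

61.44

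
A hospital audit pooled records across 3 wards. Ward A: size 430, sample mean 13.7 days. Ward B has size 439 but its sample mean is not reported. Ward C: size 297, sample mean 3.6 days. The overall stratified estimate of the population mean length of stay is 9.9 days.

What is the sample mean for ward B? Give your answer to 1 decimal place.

10.4

N = 430 + 439 + 297 = 1166.
Overall total = μ·N = 9.9·1166 = 11543.4.
Subtract the known strata: 430·13.7 + 297·3.6 = 6960.2.
Remaining total for ward B: 11543.4 − 6960.2 = 4583.2.
Divide by its size: 4583.2 / 439 = 10.440... → 10.4.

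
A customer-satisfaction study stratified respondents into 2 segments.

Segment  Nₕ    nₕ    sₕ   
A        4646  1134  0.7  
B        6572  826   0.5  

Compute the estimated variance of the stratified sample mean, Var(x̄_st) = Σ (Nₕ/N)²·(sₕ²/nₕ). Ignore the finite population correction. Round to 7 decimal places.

N = 11218. Term for each stratum: Wₕ²sₕ²/nₕ.
Var(x̄_st) = 0.0000741158 + 0.0001038781 = 0.0001779939 → 0.0001780.

0.0001780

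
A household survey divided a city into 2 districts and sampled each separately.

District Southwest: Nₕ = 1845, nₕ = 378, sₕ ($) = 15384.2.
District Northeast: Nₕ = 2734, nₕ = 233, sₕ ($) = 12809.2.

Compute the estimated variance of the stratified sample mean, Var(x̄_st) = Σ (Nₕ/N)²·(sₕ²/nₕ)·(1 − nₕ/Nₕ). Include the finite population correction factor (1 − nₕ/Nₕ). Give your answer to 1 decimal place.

N = 4579. Term for each stratum: Wₕ²sₕ²/nₕ·(1−nₕ/Nₕ).
Var(x̄_st) = 80824.5382 + 229646.0645 = 310470.6027 → 310470.6.

310470.6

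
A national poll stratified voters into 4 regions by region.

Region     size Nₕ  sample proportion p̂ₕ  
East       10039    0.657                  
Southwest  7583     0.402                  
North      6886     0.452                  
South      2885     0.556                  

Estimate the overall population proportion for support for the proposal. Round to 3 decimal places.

0.524

Wₕ = Nₕ/N with N = 27393: 0.3665, 0.2768, 0.2514, 0.1053.
p̂_st = 0.3665·0.657 + 0.2768·0.402 + 0.2514·0.452 + 0.1053·0.556 ≈ 0.52424... → 0.524.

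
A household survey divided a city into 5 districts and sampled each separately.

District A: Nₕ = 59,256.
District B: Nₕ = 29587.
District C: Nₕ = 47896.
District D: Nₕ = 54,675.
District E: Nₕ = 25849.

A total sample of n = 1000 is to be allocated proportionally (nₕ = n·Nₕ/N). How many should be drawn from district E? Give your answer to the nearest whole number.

N = 59256 + 29587 + 47896 + 54675 + 25849 = 217263.
n_E = 1000·25849/217263 = 118.976... → 119.

119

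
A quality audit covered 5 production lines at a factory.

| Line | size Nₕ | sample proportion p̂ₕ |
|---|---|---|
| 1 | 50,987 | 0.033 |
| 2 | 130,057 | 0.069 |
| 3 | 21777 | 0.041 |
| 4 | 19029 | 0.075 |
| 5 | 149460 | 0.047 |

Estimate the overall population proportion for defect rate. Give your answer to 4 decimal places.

0.0539

Wₕ = Nₕ/N with N = 371310: 0.1373, 0.3503, 0.0586, 0.0512, 0.4025.
p̂_st = 0.1373·0.033 + 0.3503·0.069 + 0.0586·0.041 + 0.0512·0.075 + 0.4025·0.047 ≈ 0.053866... → 0.0539.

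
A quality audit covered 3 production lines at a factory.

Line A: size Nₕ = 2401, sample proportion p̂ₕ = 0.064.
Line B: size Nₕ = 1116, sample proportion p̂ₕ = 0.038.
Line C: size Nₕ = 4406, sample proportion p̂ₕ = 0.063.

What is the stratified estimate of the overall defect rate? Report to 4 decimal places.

Wₕ = Nₕ/N with N = 7923: 0.3030, 0.1409, 0.5561.
p̂_st = 0.3030·0.064 + 0.1409·0.038 + 0.5561·0.063 ≈ 0.059782... → 0.0598.

0.0598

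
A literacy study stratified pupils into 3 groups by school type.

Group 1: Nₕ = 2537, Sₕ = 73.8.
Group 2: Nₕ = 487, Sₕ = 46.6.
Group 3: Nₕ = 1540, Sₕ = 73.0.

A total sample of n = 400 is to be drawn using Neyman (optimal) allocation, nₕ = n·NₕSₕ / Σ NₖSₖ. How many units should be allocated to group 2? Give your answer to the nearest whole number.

28

1: NₕSₕ = 2537·73.8 = 187230.6
2: NₕSₕ = 487·46.6 = 22694.2
3: NₕSₕ = 1540·73.0 = 112420
Σ NₕSₕ = 322344.8.
n_2 = 400·22694.2/322344.8 = 28.161... → 28.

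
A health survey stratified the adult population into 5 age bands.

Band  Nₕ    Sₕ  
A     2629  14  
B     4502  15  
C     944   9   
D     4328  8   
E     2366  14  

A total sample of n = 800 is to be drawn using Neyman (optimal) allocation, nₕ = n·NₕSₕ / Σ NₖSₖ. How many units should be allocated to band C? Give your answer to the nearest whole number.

Σ NₕSₕ = 2629·14 + 4502·15 + 944·9 + 4328·8 + 2366·14 = 180580.
Share for C: 8496/180580 = 0.04705.
n_C = 800 × 0.04705 = 37.639... → 38.

38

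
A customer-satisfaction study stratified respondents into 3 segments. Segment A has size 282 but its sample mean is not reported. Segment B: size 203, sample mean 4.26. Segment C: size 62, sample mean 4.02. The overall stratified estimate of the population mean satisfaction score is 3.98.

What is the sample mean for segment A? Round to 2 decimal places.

3.77

N = 282 + 203 + 62 = 547.
Overall total = μ·N = 3.98·547 = 2177.06.
Subtract the known strata: 203·4.26 + 62·4.02 = 1114.02.
Remaining total for segment A: 2177.06 − 1114.02 = 1063.04.
Divide by its size: 1063.04 / 282 = 3.7696... → 3.77.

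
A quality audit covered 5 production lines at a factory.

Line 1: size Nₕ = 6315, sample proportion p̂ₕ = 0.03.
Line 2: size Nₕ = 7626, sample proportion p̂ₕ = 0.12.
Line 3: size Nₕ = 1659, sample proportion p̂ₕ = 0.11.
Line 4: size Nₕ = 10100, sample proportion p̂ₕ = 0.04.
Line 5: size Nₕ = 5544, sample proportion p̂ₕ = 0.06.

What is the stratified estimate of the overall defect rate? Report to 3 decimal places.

0.065

Wₕ = Nₕ/N with N = 31244: 0.2021, 0.2441, 0.0531, 0.3233, 0.1774.
p̂_st = 0.2021·0.03 + 0.2441·0.12 + 0.0531·0.11 + 0.3233·0.04 + 0.1774·0.06 ≈ 0.06477... → 0.065.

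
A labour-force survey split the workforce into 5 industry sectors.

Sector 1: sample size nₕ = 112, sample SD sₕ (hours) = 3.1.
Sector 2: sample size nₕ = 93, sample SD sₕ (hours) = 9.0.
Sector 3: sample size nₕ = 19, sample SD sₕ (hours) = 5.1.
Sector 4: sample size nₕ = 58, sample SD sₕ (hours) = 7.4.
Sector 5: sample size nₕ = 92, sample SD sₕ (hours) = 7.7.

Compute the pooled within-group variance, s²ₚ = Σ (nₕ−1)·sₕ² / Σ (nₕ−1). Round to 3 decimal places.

1: (112−1)·3.1² = 111·9.61 = 1066.71
2: (93−1)·9.0² = 92·81 = 7452
3: (19−1)·5.1² = 18·26.01 = 468.18
4: (58−1)·7.4² = 57·54.76 = 3121.32
5: (92−1)·7.7² = 91·59.29 = 5395.39
Numerator = 17503.6; denominator = Σ(nₕ−1) = 369.
s²ₚ = 17503.6/369 = 47.43523... → 47.435.

47.435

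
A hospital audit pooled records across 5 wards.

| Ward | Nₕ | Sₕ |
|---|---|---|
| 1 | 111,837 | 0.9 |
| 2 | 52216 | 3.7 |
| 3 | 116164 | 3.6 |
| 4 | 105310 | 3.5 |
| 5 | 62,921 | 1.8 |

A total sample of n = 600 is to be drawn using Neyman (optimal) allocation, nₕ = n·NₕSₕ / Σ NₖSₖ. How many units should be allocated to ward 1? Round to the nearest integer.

51

Σ NₕSₕ = 111837·0.9 + 52216·3.7 + 116164·3.6 + 105310·3.5 + 62921·1.8 = 1193885.7.
Share for 1: 100653.3/1193885.7 = 0.08431.
n_1 = 600 × 0.08431 = 50.584... → 51.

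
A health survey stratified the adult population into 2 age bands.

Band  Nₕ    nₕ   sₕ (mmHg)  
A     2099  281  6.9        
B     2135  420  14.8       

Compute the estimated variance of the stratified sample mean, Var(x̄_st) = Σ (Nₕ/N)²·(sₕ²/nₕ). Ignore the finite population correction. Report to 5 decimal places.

0.17425

N = 4234. Term for each stratum: Wₕ²sₕ²/nₕ.
Var(x̄_st) = 0.04164041 + 0.13260753 = 0.17424795 → 0.17425.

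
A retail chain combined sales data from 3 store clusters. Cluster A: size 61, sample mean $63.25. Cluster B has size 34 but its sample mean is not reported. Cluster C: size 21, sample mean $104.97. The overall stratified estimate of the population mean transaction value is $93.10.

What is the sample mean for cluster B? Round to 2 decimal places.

139.32

N = 61 + 34 + 21 = 116.
Overall total = μ·N = 93.10·116 = 10799.6.
Subtract the known strata: 61·63.25 + 21·104.97 = 6062.62.
Remaining total for cluster B: 10799.6 − 6062.62 = 4736.98.
Divide by its size: 4736.98 / 34 = 139.3229... → 139.32.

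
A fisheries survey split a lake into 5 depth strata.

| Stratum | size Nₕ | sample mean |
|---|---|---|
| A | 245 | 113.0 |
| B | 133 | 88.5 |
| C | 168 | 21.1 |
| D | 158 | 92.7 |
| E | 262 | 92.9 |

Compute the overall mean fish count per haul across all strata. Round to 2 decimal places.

84.87

N = 966; weights Wₕ = Nₕ/N = (0.2536, 0.1377, 0.1739, 0.1636, 0.2712).
x̄_st = Σ Wₕ·x̄ₕ = 0.2536·113.0 + 0.1377·88.5 + 0.1739·21.1 + 0.1636·92.7 + 0.2712·92.9 ≈ 84.8724...
→ 84.87.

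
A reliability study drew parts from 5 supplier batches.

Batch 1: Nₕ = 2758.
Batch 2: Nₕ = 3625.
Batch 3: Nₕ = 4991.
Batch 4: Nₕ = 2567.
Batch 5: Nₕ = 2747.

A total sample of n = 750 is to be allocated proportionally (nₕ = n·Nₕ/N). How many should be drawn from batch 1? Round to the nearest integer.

N = 2758 + 3625 + 4991 + 2567 + 2747 = 16688.
n_1 = 750·2758/16688 = 123.951... → 124.

124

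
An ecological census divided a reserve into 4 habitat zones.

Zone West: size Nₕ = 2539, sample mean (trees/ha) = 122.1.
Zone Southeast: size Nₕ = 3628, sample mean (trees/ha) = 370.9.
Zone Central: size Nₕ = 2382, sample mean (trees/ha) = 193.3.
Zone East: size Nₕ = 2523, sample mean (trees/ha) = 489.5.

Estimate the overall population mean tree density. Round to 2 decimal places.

N = 11072; weights Wₕ = Nₕ/N = (0.2293, 0.3277, 0.2151, 0.2279).
x̄_st = Σ Wₕ·x̄ₕ = 0.2293·122.1 + 0.3277·370.9 + 0.2151·193.3 + 0.2279·489.5 ≈ 302.6631...
→ 302.66.

302.66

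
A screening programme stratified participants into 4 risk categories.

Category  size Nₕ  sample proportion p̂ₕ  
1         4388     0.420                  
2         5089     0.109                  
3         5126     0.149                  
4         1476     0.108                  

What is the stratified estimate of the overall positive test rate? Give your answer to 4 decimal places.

0.2065

N = 4388 + 5089 + 5126 + 1476 = 16079.
Overall proportion = Σ (Nₕ/N)·p̂ₕ.
Σ Nₕp̂ₕ = 1842.96 + 554.701 + 763.774 + 159.408 = 3320.843.
3320.843 / 16079 = 0.206533... → 0.2065.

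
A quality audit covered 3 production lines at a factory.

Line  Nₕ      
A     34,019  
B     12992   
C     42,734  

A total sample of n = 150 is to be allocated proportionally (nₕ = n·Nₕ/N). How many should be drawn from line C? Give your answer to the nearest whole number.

71

Share of line C = 42734/89745 = 0.47617.
Allocate 150 × 0.47617 = 71.426... → 71.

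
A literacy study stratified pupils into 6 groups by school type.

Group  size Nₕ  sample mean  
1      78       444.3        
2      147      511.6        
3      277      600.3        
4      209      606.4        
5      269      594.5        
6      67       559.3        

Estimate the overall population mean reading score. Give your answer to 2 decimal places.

573.33

x̄_st = (Σ Nₕx̄ₕ) / (Σ Nₕ) = (78·444.3 + 147·511.6 + 277·600.3 + 209·606.4 + 269·594.5 + 67·559.3) / 1047
= 600274.9 / 1047 = 573.3285... → 573.33.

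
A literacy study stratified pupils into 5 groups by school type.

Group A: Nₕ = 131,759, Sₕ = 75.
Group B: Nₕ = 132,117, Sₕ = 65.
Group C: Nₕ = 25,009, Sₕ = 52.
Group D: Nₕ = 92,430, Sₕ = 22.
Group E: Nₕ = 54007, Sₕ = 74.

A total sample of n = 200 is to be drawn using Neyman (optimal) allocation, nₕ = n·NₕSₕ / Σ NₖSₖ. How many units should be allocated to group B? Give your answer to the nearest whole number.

67

Σ NₕSₕ = 131759·75 + 132117·65 + 25009·52 + 92430·22 + 54007·74 = 25799976.
Share for B: 8587605/25799976 = 0.33285.
n_B = 200 × 0.33285 = 66.571... → 67.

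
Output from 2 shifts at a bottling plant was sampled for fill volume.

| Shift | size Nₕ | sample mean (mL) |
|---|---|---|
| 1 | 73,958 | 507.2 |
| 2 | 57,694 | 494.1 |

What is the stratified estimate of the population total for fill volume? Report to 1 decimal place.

Estimate total by summing Nₕ·x̄ₕ over strata.
73958·507.2 + 57694·494.1 = 37511497.6 + 28506605.4 = 66018103.0.

66018103.0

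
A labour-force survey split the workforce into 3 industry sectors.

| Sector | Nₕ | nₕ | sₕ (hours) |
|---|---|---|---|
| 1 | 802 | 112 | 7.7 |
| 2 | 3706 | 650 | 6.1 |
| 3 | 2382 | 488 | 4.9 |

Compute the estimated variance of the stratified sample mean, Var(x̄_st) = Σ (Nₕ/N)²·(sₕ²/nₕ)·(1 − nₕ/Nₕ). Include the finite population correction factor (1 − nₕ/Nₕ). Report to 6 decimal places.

0.024504

N = 6890; Wₕ = Nₕ/N.
sector 1: (802/6890)²·7.7²/112·(1 − 112/802) = 0.006170899
sector 2: (3706/6890)²·6.1²/650·(1 − 650/3706) = 0.013657356
sector 3: (2382/6890)²·4.9²/488·(1 − 488/2382) = 0.004675797
Sum = 0.024504052 → 0.024504.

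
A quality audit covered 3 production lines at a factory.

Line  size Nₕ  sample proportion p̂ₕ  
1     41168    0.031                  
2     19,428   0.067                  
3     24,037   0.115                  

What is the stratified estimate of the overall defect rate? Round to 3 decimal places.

0.063

N = 41168 + 19428 + 24037 = 84633.
Overall proportion = Σ (Nₕ/N)·p̂ₕ.
Σ Nₕp̂ₕ = 1276.208 + 1301.676 + 2764.255 = 5342.139.
5342.139 / 84633 = 0.06312... → 0.063.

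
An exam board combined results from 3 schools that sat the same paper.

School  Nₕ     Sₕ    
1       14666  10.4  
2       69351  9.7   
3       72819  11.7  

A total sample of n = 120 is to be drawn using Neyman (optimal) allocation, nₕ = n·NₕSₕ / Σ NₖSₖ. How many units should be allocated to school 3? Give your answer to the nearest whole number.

61

Σ NₕSₕ = 14666·10.4 + 69351·9.7 + 72819·11.7 = 1677213.4.
Share for 3: 851982.3/1677213.4 = 0.50797.
n_3 = 120 × 0.50797 = 60.957... → 61.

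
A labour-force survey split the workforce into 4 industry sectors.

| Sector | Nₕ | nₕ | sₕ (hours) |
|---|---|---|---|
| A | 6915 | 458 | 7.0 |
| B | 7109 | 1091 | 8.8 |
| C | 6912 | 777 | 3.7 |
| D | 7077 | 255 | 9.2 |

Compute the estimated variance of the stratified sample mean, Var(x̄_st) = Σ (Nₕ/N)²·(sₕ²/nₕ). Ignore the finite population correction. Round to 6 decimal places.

N = 28013; Wₕ = Nₕ/N.
sector A: (6915/28013)²·7.0²/458 = 0.006519221
sector B: (7109/28013)²·8.8²/1091 = 0.004571286
sector C: (6912/28013)²·3.7²/777 = 0.001072681
sector D: (7077/28013)²·9.2²/255 = 0.021184325
Sum = 0.033347513 → 0.033348.

0.033348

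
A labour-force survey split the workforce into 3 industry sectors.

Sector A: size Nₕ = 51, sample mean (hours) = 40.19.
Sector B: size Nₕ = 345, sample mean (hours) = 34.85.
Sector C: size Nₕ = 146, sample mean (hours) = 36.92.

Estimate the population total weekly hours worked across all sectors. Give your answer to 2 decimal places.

19463.26

Estimate total by summing Nₕ·x̄ₕ over strata.
51·40.19 + 345·34.85 + 146·36.92 = 2049.69 + 12023.25 + 5390.32 = 19463.26.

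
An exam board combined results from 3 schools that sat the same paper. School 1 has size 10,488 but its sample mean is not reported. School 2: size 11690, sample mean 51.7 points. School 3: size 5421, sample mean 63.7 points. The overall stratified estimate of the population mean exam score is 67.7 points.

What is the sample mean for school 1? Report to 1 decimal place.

87.6

Σ Nₕx̄ₕ = N·μ, so 10488·x̄_1 = 27599·67.7 − (11690·51.7 + 5421·63.7).
= 1868452.3 − 949690.7 = 918761.6.
x̄_1 = 918761.6 / 10488 = 87.601... → 87.6.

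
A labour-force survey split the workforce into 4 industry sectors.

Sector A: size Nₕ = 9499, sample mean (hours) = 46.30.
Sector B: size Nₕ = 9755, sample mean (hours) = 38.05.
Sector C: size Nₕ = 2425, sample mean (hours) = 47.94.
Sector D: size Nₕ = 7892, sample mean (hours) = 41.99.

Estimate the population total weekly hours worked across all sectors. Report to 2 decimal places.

1258621.03

A: 9499·46.30 = 439803.7
B: 9755·38.05 = 371177.75
C: 2425·47.94 = 116254.5
D: 7892·41.99 = 331385.08
τ̂ = Σ Nₕx̄ₕ = 1258621.03.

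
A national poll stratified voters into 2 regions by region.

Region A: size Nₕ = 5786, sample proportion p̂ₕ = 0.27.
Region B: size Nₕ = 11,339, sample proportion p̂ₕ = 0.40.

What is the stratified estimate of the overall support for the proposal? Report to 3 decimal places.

Wₕ = Nₕ/N with N = 17125: 0.3379, 0.6621.
p̂_st = 0.3379·0.27 + 0.6621·0.40 ≈ 0.35608... → 0.356.

0.356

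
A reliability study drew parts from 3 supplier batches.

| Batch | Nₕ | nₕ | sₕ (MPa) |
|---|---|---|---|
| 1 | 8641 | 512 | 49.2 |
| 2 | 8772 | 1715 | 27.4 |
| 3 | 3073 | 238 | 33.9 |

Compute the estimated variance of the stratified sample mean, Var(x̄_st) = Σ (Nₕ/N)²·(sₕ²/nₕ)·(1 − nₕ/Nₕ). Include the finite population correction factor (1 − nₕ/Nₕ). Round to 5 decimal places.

0.95612

N = 20486; Wₕ = Nₕ/N.
batch 1: (8641/20486)²·49.2²/512·(1 − 512/8641) = 0.79131070
batch 2: (8772/20486)²·27.4²/1715·(1 − 1715/8772) = 0.06457158
batch 3: (3073/20486)²·33.9²/238·(1 − 238/3073) = 0.10023600
Sum = 0.95611828 → 0.95612.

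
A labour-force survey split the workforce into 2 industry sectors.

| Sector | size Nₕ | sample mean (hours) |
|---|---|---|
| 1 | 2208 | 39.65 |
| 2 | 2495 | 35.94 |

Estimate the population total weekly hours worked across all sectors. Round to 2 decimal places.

Estimate total by summing Nₕ·x̄ₕ over strata.
2208·39.65 + 2495·35.94 = 87547.2 + 89670.3 = 177217.50.

177217.50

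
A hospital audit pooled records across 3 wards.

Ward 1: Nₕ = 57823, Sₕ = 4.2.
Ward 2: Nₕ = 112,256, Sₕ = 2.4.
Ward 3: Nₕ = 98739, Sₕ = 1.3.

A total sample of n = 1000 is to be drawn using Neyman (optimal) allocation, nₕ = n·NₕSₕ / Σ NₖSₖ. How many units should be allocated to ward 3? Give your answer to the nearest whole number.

1: NₕSₕ = 57823·4.2 = 242856.6
2: NₕSₕ = 112256·2.4 = 269414.4
3: NₕSₕ = 98739·1.3 = 128360.7
Σ NₕSₕ = 640631.7.
n_3 = 1000·128360.7/640631.7 = 200.366... → 200.

200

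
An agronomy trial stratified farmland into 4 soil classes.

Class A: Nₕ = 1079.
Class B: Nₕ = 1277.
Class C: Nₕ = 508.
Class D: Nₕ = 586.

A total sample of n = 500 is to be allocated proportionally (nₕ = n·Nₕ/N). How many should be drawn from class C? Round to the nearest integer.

N = 1079 + 1277 + 508 + 586 = 3450.
n_C = 500·508/3450 = 73.623... → 74.

74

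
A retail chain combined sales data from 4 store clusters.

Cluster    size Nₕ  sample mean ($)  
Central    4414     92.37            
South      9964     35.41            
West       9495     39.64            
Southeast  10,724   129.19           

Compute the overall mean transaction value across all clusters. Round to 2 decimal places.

72.91

N = 4414 + 9964 + 9495 + 10724 = 34597.
Weight each subgroup mean by Nₕ/N and sum.
Σ Nₕx̄ₕ = 4414·92.37 + 9964·35.41 + 9495·39.64 + 10724·129.19 = 407721.18 + 352825.24 + 376381.8 + 1385433.56 = 2522361.78.
Divide by N: 2522361.78 / 34597 = 72.9070... → 72.91.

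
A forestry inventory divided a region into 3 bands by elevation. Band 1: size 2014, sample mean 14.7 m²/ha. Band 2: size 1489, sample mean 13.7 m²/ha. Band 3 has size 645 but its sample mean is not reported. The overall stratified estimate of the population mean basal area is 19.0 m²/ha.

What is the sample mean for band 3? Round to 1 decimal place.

44.7

Σ Nₕx̄ₕ = N·μ, so 645·x̄_3 = 4148·19.0 − (2014·14.7 + 1489·13.7).
= 78812 − 50005.1 = 28806.9.
x̄_3 = 28806.9 / 645 = 44.662... → 44.7.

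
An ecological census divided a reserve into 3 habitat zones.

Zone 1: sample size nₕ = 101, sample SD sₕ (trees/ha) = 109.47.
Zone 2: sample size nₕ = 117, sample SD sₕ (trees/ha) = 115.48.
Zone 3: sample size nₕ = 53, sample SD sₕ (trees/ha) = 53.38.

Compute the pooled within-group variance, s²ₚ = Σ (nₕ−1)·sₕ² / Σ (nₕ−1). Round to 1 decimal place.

10796.5

1: (101−1)·109.47² = 100·11983.6809 = 1198368.09
2: (117−1)·115.48² = 116·13335.6304 = 1546933.1264
3: (53−1)·53.38² = 52·2849.4244 = 148170.0688
Numerator = 2893471.2852; denominator = Σ(nₕ−1) = 268.
s²ₚ = 2893471.2852/268 = 10796.535... → 10796.5.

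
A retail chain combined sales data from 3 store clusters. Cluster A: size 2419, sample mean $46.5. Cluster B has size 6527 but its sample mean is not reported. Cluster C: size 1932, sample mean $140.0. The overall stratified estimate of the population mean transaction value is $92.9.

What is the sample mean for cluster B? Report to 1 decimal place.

Σ Nₕx̄ₕ = N·μ, so 6527·x̄_B = 10878·92.9 − (2419·46.5 + 1932·140.0).
= 1010566.2 − 382963.5 = 627602.7.
x̄_B = 627602.7 / 6527 = 96.155... → 96.2.

96.2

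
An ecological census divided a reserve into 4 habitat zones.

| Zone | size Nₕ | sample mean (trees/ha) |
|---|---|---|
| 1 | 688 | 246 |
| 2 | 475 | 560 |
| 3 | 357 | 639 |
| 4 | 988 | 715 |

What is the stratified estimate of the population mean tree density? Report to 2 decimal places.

N = 2508; weights Wₕ = Nₕ/N = (0.2743, 0.1894, 0.1423, 0.3939).
x̄_st = Σ Wₕ·x̄ₕ = 0.2743·246 + 0.1894·560 + 0.1423·639 + 0.3939·715 ≈ 546.1687...
→ 546.17.

546.17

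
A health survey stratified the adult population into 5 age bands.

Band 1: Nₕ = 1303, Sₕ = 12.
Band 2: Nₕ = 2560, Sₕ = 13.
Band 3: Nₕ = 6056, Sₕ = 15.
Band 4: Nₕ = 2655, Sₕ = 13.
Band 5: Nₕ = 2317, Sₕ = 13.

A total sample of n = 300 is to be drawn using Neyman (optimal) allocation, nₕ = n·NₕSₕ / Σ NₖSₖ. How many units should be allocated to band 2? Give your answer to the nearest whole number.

Σ NₕSₕ = 1303·12 + 2560·13 + 6056·15 + 2655·13 + 2317·13 = 204392.
Share for 2: 33280/204392 = 0.16282.
n_2 = 300 × 0.16282 = 48.847... → 49.

49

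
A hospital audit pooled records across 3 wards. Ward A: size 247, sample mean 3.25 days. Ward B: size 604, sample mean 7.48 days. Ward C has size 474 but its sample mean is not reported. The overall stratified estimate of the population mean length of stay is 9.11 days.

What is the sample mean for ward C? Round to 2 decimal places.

14.24

N = 247 + 604 + 474 = 1325.
Overall total = μ·N = 9.11·1325 = 12070.75.
Subtract the known strata: 247·3.25 + 604·7.48 = 5320.67.
Remaining total for ward C: 12070.75 − 5320.67 = 6750.08.
Divide by its size: 6750.08 / 474 = 14.2407... → 14.24.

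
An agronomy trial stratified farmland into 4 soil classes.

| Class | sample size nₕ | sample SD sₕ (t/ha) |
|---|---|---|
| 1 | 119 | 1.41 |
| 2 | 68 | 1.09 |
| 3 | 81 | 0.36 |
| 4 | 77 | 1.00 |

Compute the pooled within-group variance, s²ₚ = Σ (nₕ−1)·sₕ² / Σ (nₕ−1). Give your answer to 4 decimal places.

Degrees of freedom: 118 + 67 + 80 + 76 = 341.
Σ(nₕ−1)sₕ² = 118·1.9881 + 67·1.1881 + 80·0.1296 + 76·1 = 400.5665.
s²ₚ = 400.5665 / 341 = 1.174682... → 1.1747.

1.1747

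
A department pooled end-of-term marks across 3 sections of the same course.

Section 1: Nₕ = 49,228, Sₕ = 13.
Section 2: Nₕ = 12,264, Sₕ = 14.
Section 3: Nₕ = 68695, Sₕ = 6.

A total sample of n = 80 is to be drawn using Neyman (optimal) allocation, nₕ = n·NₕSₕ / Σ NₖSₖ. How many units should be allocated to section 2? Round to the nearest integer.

11

1: NₕSₕ = 49228·13 = 639964
2: NₕSₕ = 12264·14 = 171696
3: NₕSₕ = 68695·6 = 412170
Σ NₕSₕ = 1223830.
n_2 = 80·171696/1223830 = 11.224... → 11.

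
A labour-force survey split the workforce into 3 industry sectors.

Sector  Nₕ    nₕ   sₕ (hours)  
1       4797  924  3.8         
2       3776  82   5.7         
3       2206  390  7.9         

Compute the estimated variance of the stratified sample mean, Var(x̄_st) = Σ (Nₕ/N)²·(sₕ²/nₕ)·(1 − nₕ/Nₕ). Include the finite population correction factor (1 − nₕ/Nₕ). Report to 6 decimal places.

N = 10779. Term for each stratum: Wₕ²sₕ²/nₕ·(1−nₕ/Nₕ).
Var(x̄_st) = 0.002498938 + 0.047567222 + 0.005517648 = 0.055583808 → 0.055584.

0.055584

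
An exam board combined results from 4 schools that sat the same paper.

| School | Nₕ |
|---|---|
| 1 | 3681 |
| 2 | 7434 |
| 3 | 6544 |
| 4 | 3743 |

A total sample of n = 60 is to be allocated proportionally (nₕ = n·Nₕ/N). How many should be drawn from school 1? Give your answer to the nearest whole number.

Share of school 1 = 3681/21402 = 0.17199.
Allocate 60 × 0.17199 = 10.320... → 10.

10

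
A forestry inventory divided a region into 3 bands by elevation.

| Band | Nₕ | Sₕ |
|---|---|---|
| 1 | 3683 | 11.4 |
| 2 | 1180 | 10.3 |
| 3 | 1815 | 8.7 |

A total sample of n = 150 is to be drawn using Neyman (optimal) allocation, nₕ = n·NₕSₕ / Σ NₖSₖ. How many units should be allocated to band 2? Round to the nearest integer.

26

Σ NₕSₕ = 3683·11.4 + 1180·10.3 + 1815·8.7 = 69930.7.
Share for 2: 12154/69930.7 = 0.17380.
n_2 = 150 × 0.17380 = 26.070... → 26.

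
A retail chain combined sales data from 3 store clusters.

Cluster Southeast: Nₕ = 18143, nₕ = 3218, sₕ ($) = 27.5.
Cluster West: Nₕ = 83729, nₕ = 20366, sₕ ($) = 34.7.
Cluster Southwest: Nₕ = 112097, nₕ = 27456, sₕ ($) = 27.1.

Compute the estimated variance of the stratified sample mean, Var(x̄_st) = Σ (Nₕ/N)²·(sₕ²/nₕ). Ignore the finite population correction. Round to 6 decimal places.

N = 213969; Wₕ = Nₕ/N.
cluster Southeast: (18143/213969)²·27.5²/3218 = 0.001689646
cluster West: (83729/213969)²·34.7²/20366 = 0.009053225
cluster Southwest: (112097/213969)²·27.1²/27456 = 0.007341547
Sum = 0.018084418 → 0.018084.

0.018084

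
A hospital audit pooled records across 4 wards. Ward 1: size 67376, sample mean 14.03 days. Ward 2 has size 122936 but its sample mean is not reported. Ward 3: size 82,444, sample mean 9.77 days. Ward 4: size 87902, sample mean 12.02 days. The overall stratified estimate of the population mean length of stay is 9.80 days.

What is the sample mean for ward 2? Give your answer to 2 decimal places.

5.91

N = 67376 + 122936 + 82444 + 87902 = 360658.
Overall total = μ·N = 9.80·360658 = 3534448.4.
Subtract the known strata: 67376·14.03 + 82444·9.77 + 87902·12.02 = 2807345.2.
Remaining total for ward 2: 3534448.4 − 2807345.2 = 727103.2.
Divide by its size: 727103.2 / 122936 = 5.9145... → 5.91.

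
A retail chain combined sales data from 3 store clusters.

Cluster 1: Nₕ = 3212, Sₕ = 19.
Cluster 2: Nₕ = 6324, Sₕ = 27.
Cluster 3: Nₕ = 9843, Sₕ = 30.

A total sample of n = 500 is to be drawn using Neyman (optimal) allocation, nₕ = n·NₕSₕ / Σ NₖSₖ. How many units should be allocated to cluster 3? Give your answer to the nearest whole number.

1: NₕSₕ = 3212·19 = 61028
2: NₕSₕ = 6324·27 = 170748
3: NₕSₕ = 9843·30 = 295290
Σ NₕSₕ = 527066.
n_3 = 500·295290/527066 = 280.126... → 280.

280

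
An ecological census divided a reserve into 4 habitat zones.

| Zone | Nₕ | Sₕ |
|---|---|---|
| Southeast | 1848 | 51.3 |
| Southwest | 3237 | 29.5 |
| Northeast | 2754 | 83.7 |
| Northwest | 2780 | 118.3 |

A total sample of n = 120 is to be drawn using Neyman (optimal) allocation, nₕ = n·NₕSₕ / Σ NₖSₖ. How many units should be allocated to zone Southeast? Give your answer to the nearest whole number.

Σ NₕSₕ = 1848·51.3 + 3237·29.5 + 2754·83.7 + 2780·118.3 = 749677.7.
Share for Southeast: 94802.4/749677.7 = 0.12646.
n_Southeast = 120 × 0.12646 = 15.175... → 15.

15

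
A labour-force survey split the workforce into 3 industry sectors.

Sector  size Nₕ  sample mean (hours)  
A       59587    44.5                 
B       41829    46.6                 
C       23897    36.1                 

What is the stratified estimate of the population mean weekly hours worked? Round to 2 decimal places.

43.60

N = 125313; weights Wₕ = Nₕ/N = (0.4755, 0.3338, 0.1907).
x̄_st = Σ Wₕ·x̄ₕ = 0.4755·44.5 + 0.3338·46.6 + 0.1907·36.1 ≈ 43.5991...
→ 43.60.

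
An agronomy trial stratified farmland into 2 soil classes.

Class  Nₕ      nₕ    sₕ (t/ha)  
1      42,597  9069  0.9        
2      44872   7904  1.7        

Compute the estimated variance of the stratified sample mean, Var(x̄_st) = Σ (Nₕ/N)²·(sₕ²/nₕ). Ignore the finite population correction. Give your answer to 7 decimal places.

0.0001174

N = 87469; Wₕ = Nₕ/N.
class 1: (42597/87469)²·0.9²/9069 = 0.0000211824
class 2: (44872/87469)²·1.7²/7904 = 0.0000962262
Sum = 0.0001174086 → 0.0001174.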